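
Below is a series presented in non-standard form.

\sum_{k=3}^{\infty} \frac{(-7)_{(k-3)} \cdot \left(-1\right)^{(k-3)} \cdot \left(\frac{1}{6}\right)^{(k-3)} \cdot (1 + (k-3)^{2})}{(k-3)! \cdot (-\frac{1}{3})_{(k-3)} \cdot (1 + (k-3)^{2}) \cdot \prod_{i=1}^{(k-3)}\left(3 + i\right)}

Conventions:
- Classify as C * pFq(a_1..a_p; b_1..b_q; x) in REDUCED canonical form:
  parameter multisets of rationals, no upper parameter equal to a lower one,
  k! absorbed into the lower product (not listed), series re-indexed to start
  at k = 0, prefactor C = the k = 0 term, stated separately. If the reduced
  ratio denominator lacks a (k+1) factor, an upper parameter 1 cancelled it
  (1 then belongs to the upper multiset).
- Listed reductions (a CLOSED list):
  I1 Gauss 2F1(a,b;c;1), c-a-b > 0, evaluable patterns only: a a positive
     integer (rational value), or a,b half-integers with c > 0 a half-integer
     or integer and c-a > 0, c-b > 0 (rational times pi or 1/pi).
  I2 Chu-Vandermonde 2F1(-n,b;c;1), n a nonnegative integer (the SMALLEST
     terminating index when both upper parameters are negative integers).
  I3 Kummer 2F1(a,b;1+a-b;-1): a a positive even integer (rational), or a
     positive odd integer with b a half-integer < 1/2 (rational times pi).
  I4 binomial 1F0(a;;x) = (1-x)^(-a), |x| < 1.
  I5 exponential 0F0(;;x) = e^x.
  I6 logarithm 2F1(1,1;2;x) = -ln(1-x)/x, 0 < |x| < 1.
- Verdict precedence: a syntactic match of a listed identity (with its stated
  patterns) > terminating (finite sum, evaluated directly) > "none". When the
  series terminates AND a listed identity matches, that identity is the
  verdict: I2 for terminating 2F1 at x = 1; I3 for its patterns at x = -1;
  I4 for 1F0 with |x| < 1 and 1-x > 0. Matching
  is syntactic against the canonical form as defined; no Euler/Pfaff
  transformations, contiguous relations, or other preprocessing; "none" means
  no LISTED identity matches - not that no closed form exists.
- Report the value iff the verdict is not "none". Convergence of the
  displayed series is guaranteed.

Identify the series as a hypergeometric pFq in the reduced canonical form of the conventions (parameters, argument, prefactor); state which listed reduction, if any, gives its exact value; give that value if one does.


x = -\frac{1}{6} here; the reduced form reads 1F2, upper {-7}, lower {-\frac{1}{3}, 4}, C = 1. Verdict: terminating - the sum ends at index 7 because -7 is a negative integer; exact evaluation follows. Its exact value is -\frac{160977385661}{16213671936000}.

Key observation: from the first term 1: the (-1)^k factor (C = 1) folds into the argument's sign.
Adjacent-term ratio: r(k) = -\frac{1}{6} * (k-7) / [(k-\frac{1}{3}) (k+4) (k+1)] ; factor over Q: parameters, x = -\frac{1}{6}, and C = 1.


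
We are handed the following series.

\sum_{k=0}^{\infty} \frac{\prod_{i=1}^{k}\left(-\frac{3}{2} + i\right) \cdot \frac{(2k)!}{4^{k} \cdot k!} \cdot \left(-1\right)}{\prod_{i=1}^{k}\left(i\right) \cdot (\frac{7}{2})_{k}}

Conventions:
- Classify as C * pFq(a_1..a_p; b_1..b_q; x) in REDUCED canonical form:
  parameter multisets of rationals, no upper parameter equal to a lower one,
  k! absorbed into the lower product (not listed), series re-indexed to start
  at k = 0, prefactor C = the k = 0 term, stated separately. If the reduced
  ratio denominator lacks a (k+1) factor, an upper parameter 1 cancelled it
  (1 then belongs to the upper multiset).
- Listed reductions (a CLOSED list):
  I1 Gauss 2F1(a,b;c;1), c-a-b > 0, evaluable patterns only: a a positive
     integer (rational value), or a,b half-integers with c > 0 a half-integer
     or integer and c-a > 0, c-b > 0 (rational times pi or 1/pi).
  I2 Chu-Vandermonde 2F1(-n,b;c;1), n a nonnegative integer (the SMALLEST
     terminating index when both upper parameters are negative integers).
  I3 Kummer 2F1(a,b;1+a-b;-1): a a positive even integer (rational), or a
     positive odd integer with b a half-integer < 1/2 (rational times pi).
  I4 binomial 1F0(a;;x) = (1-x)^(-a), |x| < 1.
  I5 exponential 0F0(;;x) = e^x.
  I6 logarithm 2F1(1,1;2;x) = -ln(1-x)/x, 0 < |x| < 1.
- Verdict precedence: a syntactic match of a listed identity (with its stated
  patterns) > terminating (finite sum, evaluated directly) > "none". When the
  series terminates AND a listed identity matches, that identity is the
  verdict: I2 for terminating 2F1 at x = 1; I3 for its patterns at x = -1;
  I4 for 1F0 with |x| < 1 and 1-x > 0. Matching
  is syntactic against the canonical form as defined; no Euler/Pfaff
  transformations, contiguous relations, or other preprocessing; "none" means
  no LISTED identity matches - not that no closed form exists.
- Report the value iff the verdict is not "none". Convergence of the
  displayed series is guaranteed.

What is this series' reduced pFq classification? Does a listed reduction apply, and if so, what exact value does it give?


Prefactor -1, argument 1: 2F1 with upper {-\frac{1}{2}, \frac{1}{2}} over lower {\frac{7}{2}}. Verdict (x = 1): Gauss's theorem I1 (half-integer case) applies (x = 1; upper {-\frac{1}{2}, \frac{1}{2}} half-integers, c = \frac{7}{2} in the evaluable pattern). Value: \left(-\frac{75}{256}\right) \cdot \pi.

Key observation: x = 1 and the (2k)!/(4^k k!) block (prefactor -1) is the Pochhammer (1/2)_k.
Adjacent-term ratio: r(k) = 1 * (k-\frac{1}{2}) (k+\frac{1}{2}) / [(k+\frac{7}{2}) (k+1)] - rational; roots negated = parameters, x = 1, C = -1.


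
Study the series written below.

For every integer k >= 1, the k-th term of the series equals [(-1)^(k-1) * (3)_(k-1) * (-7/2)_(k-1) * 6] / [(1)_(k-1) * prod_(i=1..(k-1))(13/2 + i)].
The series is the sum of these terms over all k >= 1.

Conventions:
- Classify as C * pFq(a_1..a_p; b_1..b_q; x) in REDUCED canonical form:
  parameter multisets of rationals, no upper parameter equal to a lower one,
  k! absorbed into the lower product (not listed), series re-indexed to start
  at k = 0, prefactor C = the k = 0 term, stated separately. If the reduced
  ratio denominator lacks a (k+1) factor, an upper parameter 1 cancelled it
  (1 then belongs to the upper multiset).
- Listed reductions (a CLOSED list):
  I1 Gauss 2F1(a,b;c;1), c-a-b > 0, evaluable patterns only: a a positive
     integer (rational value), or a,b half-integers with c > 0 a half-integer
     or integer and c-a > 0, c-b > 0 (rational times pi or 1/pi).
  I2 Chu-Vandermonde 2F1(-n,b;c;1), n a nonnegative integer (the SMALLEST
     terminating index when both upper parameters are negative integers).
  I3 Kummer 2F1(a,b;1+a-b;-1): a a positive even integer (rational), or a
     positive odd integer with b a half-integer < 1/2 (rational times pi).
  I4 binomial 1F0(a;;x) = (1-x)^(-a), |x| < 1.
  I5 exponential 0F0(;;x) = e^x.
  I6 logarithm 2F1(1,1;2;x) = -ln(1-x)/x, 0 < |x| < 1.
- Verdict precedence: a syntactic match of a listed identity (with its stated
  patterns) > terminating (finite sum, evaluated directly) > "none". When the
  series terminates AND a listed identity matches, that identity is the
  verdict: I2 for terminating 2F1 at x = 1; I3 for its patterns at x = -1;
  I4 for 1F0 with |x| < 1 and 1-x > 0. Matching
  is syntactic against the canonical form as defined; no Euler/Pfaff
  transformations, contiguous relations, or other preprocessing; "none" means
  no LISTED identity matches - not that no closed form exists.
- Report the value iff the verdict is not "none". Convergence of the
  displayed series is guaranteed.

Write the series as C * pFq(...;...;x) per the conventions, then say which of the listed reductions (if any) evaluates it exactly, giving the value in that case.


This is 6 * 2F1(-7/2, 3; 15/2; -1) in reduced canonical form. Verdict: Kummer (I3) matches (x = -1; c = 15/2 equals 1+a-b for upper {-7/2, 3}: listed pattern). Hence: (27027/4096) * pi.

Key step: with t_0 = 6, the lower running product (C = 6, x = -1) is a rising factorial.
Ratio: r(k) = (-1) * (k-7/2) (k+3) / [(k+15/2) (k+1)] ; factor over Q: parameters, x = (-1), and C = 6.


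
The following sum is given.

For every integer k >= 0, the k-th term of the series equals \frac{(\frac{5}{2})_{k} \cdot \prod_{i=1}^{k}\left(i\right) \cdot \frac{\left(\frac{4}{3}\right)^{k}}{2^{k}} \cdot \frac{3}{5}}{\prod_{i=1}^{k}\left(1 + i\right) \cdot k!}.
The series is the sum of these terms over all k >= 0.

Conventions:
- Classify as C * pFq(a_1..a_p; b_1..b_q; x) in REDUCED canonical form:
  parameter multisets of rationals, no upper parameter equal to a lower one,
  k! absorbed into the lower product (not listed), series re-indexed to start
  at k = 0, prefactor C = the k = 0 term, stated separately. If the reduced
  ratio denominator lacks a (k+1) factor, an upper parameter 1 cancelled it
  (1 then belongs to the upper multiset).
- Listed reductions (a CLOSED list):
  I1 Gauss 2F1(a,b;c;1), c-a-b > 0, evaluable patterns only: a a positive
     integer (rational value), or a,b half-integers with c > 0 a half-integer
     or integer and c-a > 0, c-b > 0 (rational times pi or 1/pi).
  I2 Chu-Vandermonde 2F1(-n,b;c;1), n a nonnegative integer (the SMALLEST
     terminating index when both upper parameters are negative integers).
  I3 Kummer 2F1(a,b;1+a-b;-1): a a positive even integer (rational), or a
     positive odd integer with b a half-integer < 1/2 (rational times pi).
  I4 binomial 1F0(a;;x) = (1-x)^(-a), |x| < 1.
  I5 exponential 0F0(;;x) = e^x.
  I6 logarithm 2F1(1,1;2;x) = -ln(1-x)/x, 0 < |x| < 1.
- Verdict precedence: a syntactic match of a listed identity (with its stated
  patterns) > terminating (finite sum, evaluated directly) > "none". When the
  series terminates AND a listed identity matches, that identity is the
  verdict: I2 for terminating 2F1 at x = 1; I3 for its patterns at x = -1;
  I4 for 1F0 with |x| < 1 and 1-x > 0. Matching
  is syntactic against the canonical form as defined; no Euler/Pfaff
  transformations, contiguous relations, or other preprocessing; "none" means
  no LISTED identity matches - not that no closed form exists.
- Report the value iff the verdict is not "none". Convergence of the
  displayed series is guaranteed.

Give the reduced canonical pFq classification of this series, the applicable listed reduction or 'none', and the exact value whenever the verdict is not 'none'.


x = \frac{2}{3} here; the reduced form reads 2F1, upper {1, \frac{5}{2}}, lower {2}, C = \frac{3}{5}. Verdict: none (x = \frac{2}{3}): each listed identity misses the multisets {1, \frac{5}{2}} ; {2}.

Key observation: t_0 = \frac{3}{5} here, and the lower running product (prefactor 3/5) is a rising factorial.
Ratio: r(k) = \frac{2}{3} * (k+1) (k+\frac{5}{2}) / [(k+2) (k+1)] - poly over poly, x = \frac{2}{3} from leading terms; C = \frac{3}{5} at k = 0.


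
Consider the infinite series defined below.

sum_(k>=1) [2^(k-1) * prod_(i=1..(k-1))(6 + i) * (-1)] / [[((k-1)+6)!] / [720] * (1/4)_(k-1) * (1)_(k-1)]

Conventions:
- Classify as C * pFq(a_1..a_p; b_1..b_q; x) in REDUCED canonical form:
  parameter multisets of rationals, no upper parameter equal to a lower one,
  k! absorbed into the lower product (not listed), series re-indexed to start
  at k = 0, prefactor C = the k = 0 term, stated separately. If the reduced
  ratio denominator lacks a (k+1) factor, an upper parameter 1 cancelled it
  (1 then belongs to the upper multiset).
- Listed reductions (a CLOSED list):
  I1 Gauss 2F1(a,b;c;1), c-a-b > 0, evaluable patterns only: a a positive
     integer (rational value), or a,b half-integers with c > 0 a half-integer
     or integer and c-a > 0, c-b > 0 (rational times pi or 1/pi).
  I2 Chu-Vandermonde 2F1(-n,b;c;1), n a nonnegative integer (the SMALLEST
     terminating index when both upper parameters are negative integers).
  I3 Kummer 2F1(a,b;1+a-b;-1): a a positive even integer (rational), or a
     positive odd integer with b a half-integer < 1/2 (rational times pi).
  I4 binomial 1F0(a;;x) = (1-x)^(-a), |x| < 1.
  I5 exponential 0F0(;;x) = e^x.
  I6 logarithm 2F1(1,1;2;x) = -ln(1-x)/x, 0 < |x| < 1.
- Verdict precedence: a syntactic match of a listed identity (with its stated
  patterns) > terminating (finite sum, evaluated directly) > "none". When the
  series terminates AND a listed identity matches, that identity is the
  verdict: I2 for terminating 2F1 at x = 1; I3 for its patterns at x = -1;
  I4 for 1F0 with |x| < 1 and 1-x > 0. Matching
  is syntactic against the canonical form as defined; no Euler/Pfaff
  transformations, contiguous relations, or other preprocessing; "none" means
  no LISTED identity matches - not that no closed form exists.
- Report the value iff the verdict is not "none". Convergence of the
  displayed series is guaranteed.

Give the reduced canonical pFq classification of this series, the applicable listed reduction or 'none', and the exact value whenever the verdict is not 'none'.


This is -1 * 0F1(-; 1/4; 2) in reduced canonical form. Verdict: none. Every listed pattern misses the 0F1 form at 2, upper {-}.

The tell: from the first term -1: the running product (C = -1) telescopes to a rising factorial.
Ratio: r(k) = 2 * 1 / [(k+1/4) (k+1)] - rational; roots negated = parameters, x = 2, C = -1.


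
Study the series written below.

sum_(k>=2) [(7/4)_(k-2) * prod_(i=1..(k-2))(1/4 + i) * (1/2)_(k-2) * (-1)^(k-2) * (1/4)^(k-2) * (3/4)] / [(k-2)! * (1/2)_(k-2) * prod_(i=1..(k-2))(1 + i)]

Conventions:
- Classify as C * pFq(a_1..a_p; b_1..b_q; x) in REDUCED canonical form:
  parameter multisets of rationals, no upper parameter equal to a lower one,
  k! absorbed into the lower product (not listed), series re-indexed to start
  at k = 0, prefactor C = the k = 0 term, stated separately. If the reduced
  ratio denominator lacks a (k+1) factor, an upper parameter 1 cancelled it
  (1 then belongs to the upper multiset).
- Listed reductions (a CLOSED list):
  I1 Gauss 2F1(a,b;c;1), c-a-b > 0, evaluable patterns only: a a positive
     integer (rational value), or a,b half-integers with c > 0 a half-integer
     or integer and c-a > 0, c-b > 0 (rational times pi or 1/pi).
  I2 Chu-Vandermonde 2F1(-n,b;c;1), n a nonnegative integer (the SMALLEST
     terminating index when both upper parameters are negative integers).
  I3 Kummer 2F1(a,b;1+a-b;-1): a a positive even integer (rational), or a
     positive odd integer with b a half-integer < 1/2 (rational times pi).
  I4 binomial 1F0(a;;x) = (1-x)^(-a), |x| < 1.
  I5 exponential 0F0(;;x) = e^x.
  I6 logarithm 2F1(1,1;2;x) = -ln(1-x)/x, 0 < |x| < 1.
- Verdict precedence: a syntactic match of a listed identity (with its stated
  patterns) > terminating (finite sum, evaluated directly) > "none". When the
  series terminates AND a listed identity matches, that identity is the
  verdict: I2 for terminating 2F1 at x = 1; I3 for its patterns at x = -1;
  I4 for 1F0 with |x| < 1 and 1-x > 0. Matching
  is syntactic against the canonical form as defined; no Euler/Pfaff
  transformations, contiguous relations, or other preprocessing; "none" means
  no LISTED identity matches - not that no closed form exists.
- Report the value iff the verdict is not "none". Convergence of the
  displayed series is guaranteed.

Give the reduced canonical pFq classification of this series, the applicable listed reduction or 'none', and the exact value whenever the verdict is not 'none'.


Key observation: t_0 being 3/4, the parameter 1/2 appears in both the upper and lower lists and cancels.
Consecutive-term ratio: r(k) = (-1/4) * (k+5/4) (k+7/4) / [(k+2) (k+1)] - rational; roots negated = parameters, x = (-1/4), C = 3/4.

Canonical form: C = 3/4 times 2F1 with upper {5/4, 7/4}, lower {2}, x = -1/4. Verdict: none here - no I1-I6 shape fits x = -1/4 with lower {2}.


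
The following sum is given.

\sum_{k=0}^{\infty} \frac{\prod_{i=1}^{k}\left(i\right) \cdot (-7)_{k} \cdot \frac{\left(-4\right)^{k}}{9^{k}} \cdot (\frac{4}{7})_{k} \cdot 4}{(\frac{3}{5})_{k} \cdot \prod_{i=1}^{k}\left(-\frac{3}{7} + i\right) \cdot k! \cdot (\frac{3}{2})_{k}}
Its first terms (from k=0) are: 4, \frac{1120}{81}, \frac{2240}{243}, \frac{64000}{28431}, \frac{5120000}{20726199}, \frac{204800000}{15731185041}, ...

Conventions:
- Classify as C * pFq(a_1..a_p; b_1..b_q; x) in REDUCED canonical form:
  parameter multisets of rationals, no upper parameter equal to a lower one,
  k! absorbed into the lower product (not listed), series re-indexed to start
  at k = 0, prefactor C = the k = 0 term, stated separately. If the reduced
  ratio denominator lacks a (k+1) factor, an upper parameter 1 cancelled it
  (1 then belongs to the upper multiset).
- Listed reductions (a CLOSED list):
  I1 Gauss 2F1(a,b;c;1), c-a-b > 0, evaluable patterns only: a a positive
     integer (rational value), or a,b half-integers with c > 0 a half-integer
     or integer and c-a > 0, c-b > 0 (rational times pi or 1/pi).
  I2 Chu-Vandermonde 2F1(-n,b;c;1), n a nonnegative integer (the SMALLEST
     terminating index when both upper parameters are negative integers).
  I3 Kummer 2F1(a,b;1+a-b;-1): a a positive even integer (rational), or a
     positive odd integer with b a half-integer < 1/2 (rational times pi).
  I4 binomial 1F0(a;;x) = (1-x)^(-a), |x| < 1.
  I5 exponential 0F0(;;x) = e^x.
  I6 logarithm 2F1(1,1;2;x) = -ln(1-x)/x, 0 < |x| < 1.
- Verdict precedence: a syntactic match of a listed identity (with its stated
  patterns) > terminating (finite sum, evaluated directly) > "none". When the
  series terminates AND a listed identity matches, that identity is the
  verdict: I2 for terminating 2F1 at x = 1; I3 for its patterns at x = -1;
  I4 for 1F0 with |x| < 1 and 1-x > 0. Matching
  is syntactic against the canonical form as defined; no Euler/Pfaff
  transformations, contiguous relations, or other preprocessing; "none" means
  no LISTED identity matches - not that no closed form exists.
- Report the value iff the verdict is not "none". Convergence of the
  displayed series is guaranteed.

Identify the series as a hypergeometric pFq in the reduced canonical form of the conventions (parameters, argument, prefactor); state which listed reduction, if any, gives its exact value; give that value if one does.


Reduced: x = -\frac{4}{9}, 2F2, upper = {-7, 1}, lower = {\frac{3}{5}, \frac{3}{2}}, C = 4. Verdict: terminating - upper parameter -7 makes this a finite sum (last index 7), evaluated exactly. Hence: \frac{339296209682160356}{11479501928783889}.

The tell: t_0 = 4 here, and the two geometric factors (C = 4) combine into one argument.
Term ratio: r(k) = -\frac{4}{9} * (k-7) (k+1) / [(k+\frac{3}{5}) (k+\frac{3}{2}) (k+1)] - rational in k. x = -\frac{4}{9}; t_0 = 4; negate the roots.


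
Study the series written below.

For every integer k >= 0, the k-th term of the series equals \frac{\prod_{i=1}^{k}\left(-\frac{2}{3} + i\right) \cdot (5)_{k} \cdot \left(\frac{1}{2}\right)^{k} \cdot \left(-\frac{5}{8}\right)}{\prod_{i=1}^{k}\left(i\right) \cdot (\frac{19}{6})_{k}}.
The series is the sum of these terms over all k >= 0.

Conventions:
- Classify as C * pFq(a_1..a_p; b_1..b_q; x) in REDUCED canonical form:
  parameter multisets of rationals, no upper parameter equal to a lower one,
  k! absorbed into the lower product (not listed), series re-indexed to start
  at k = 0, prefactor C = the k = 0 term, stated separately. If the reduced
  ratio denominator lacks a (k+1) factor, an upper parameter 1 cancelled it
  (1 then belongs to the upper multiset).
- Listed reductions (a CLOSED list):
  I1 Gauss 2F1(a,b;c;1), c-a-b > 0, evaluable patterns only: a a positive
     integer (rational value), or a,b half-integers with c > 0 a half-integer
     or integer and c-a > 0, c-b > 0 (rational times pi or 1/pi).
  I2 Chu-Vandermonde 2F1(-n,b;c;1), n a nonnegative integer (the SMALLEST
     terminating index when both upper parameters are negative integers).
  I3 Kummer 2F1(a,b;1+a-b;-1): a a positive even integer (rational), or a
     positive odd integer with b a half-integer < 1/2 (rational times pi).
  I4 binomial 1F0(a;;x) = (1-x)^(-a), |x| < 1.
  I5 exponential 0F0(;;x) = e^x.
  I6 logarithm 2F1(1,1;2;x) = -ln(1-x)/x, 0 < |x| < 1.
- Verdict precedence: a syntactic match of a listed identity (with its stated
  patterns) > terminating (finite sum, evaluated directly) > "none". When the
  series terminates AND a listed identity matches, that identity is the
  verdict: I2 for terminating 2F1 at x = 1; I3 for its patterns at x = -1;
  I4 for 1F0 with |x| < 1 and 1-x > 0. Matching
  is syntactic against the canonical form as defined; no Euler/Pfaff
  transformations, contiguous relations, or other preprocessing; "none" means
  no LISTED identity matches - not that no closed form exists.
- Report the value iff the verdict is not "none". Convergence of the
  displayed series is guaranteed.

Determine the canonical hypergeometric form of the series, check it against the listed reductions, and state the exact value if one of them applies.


The tell: t_0 being -\frac{5}{8}, the running product (C = -5/8) telescopes to a rising factorial.
Consecutive-term ratio: r(k) = \frac{1}{2} * (k+\frac{1}{3}) (k+5) / [(k+\frac{19}{6}) (k+1)] - rational; roots negated = parameters, x = \frac{1}{2}, C = -\frac{5}{8}.

With C = -\frac{5}{8}: the canonical form is 2F1(\frac{1}{3}, 5; \frac{19}{6}; \frac{1}{2}). Verdict: none. A 2F1 with upper {\frac{1}{3}, 5} fits none of I1-I6 at x = \frac{1}{2}; the sum runs forever.


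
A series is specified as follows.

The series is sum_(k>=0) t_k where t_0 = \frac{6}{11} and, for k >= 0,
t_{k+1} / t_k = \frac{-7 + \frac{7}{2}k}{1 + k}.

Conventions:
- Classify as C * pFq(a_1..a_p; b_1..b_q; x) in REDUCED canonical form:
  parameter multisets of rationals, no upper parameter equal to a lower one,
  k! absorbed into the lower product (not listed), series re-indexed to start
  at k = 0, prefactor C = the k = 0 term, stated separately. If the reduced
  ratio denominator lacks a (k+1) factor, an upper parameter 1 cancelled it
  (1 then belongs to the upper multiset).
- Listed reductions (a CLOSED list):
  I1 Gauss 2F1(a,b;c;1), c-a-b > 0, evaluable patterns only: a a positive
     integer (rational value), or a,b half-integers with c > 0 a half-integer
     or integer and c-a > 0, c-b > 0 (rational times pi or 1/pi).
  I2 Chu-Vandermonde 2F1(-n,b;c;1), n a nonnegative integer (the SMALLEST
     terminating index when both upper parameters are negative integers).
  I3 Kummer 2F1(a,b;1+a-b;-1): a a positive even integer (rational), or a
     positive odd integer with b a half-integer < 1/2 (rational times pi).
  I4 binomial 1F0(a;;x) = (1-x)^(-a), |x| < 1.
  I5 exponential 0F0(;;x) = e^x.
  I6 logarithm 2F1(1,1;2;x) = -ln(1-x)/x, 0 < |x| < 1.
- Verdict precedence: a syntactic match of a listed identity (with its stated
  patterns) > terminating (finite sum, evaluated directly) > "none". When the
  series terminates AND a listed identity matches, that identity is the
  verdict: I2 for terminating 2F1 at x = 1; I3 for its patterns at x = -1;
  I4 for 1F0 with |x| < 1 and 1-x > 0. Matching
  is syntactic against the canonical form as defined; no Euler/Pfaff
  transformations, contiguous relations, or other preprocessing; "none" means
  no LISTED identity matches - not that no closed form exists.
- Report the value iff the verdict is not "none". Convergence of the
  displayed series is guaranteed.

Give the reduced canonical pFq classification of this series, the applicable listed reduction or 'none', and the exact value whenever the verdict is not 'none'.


x = \frac{7}{2} here; the reduced form reads 1F0, upper {-2}, lower {-}, C = \frac{6}{11}. Verdict: terminating. With -2 upstairs the series is a 3-term polynomial sum; evaluated term by term. Value: \frac{75}{22}.

The tell: from the first term \frac{6}{11}: the expanded ratio factors over Q; C = 6/11, x = 7/2, roots give parameters.
Adjacent-term ratio: r(k) = \frac{7}{2} * (k-2) / [(k+1)] ; factor over Q: parameters, x = \frac{7}{2}, and C = \frac{6}{11}.


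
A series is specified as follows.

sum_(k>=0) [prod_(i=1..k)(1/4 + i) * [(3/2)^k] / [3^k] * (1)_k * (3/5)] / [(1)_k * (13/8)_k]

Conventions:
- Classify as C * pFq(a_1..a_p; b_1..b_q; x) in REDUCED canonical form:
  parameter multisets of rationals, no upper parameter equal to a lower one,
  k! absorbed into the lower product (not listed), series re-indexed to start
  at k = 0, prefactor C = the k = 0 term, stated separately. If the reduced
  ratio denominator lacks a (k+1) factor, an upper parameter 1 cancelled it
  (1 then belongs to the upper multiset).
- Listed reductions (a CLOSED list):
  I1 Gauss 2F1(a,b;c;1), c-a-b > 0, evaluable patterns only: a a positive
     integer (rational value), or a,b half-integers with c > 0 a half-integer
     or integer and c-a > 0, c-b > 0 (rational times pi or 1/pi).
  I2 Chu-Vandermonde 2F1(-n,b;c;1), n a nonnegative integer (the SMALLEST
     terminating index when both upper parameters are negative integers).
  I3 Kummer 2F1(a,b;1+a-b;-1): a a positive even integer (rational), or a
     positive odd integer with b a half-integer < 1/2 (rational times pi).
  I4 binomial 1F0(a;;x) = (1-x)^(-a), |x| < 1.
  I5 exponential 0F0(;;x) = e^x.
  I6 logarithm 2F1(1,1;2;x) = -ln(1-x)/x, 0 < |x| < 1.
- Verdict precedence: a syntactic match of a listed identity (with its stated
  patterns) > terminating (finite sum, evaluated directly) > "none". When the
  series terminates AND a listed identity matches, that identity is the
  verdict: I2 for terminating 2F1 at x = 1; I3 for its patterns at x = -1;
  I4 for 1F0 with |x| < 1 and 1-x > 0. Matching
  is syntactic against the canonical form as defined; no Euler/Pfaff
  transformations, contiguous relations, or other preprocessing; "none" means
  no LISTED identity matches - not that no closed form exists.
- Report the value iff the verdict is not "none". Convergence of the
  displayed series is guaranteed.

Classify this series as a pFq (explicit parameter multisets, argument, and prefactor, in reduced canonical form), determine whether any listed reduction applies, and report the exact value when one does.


First insight: with t_0 = 3/5, the running product (prefactor 3/5) telescopes to a rising factorial.
Ratio: r(k) = (1/2) * (k+1) (k+5/4) / [(k+13/8) (k+1)] - rational; roots negated = parameters, x = (1/2), C = 3/5.

Prefactor 3/5, argument 1/2: 2F1 with upper {1, 5/4} over lower {13/8}. Verdict: none. Every listed pattern misses the 2F1 form at 1/2, upper {1, 5/4}.


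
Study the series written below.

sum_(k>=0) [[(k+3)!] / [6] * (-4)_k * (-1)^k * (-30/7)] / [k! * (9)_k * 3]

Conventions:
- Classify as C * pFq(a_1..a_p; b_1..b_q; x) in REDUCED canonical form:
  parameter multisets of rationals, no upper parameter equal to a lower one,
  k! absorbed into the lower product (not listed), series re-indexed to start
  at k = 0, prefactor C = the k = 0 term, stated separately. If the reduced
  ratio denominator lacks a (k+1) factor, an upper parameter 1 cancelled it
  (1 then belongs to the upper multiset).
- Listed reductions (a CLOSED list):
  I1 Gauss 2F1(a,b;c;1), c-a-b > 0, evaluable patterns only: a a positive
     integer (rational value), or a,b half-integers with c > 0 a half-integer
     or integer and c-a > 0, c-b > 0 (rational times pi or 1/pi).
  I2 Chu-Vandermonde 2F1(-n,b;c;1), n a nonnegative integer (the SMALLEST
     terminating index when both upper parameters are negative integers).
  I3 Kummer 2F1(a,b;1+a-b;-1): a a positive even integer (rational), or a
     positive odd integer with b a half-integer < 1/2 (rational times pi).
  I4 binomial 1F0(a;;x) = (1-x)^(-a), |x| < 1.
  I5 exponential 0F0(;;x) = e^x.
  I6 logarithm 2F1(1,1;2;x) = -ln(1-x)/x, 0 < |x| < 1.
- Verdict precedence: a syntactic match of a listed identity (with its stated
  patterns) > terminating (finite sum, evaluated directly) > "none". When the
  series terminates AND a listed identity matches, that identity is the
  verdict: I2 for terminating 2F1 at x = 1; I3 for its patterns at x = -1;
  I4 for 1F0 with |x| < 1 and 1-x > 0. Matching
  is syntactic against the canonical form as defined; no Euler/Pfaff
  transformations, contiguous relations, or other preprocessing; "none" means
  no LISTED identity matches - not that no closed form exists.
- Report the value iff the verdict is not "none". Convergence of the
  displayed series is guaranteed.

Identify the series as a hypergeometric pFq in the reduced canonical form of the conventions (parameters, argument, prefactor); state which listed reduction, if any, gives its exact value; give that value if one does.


Reduced: x = -1, 2F1, upper = {-4, 4}, lower = {9}, C = -10/7. Verdict: Kummer's theorem (I3) matches (x = -1; c = 9 equals 1+a-b for upper {-4, 4}: listed pattern). Its exact value is -20/3.

Structural cue: x = (-1) and the constant factors (prefactor -10/7) combine into one prefactor.
Ratio: r(k) = (-1) * (k-4) (k+4) / [(k+9) (k+1)] - poly over poly, x = (-1) from leading terms; C = -10/7 at k = 0.


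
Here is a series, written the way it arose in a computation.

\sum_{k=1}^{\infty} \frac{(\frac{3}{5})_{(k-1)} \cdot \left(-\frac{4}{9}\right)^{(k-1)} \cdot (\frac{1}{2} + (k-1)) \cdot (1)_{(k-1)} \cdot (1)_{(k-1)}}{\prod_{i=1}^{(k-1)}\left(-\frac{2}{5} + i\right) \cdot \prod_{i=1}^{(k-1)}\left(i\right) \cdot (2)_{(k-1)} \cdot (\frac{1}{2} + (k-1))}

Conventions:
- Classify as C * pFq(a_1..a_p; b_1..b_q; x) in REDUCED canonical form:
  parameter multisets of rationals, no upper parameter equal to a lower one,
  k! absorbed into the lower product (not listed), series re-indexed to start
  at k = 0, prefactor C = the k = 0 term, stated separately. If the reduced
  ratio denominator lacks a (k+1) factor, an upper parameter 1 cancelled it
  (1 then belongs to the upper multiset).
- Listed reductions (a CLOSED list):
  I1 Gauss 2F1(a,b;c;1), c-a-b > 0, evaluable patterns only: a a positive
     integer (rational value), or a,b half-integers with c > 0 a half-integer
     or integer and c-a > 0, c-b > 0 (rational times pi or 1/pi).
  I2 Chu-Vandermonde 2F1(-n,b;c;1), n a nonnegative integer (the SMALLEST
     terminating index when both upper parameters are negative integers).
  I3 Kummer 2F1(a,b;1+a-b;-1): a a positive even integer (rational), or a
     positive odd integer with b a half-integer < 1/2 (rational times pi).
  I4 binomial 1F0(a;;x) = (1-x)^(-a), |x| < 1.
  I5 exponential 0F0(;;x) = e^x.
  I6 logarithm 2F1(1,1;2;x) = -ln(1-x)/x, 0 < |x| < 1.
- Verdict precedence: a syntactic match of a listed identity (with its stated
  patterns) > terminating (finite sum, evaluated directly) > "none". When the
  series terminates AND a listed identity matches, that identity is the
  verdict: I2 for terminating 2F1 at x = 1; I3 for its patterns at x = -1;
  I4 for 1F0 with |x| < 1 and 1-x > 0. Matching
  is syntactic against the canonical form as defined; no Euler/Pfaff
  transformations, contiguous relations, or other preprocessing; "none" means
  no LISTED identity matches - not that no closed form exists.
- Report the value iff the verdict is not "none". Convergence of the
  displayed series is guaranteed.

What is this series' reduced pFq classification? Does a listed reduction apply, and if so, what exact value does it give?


The tell: from the first term 1: the parameter 3/5 appears in both the upper and lower lists and cancels (alongside the other common factor).
Step ratio: r(k) = -\frac{4}{9} * (k+1) (k+1) / [(k+2) (k+1)] - rational in k, leading ratio -\frac{4}{9}; with t_0 = 1, classification follows.

The series (x = -\frac{4}{9}) is 2F1: upper {1, 1}, lower {2}, prefactor 1. Verdict at x = -\frac{4}{9}: the I6 logarithm reduction matches (the logarithm: parameters (1,1;2), x = -\frac{4}{9}). Exact value: \frac{9}{4} \cdot \ln\left(\frac{13}{9}\right).


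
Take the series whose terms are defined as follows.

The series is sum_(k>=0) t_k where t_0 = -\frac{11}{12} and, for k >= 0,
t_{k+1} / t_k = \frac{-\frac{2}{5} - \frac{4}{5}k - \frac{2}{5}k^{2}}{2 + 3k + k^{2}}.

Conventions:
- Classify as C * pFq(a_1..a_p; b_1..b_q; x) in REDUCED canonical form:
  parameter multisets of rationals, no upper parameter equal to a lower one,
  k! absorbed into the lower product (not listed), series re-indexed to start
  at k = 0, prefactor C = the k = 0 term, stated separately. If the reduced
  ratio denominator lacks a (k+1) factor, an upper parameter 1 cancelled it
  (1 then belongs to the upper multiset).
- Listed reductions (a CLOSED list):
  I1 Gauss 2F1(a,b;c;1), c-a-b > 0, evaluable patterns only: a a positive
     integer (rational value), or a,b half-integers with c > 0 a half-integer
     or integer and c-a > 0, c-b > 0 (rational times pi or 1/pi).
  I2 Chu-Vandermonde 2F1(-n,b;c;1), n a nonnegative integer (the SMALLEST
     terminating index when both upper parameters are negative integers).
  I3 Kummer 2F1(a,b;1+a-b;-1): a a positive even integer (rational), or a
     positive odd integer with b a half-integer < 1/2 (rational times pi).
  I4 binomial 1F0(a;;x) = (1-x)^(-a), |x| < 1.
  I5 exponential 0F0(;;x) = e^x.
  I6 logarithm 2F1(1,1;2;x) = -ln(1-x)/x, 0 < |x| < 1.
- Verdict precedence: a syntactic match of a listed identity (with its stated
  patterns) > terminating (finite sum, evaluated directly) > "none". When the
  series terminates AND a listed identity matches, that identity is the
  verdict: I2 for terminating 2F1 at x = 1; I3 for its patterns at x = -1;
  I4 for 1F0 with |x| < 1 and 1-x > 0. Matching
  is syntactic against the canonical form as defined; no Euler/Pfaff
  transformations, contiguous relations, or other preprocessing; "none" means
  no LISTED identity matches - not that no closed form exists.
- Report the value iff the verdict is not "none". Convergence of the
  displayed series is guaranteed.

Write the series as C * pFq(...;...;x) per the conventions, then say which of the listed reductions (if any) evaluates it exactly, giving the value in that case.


The tell: x = -\frac{2}{5} and the expanded ratio factors over Q; C = -11/12, roots give parameters.
Ratio: r(k) = -\frac{2}{5} * (k+1) (k+1) / [(k+2) (k+1)] - rational in k. x = -\frac{2}{5}; t_0 = -\frac{11}{12}; negate the roots.

Reduced: x = -\frac{2}{5}, 2F1, upper = {1, 1}, lower = {2}, C = -\frac{11}{12}. Verdict: logarithm (I6) matches (the logarithm: parameters (1,1;2), x = -\frac{2}{5}). Sum: \left(-\frac{55}{24}\right) \cdot \ln\left(\frac{7}{5}\right).


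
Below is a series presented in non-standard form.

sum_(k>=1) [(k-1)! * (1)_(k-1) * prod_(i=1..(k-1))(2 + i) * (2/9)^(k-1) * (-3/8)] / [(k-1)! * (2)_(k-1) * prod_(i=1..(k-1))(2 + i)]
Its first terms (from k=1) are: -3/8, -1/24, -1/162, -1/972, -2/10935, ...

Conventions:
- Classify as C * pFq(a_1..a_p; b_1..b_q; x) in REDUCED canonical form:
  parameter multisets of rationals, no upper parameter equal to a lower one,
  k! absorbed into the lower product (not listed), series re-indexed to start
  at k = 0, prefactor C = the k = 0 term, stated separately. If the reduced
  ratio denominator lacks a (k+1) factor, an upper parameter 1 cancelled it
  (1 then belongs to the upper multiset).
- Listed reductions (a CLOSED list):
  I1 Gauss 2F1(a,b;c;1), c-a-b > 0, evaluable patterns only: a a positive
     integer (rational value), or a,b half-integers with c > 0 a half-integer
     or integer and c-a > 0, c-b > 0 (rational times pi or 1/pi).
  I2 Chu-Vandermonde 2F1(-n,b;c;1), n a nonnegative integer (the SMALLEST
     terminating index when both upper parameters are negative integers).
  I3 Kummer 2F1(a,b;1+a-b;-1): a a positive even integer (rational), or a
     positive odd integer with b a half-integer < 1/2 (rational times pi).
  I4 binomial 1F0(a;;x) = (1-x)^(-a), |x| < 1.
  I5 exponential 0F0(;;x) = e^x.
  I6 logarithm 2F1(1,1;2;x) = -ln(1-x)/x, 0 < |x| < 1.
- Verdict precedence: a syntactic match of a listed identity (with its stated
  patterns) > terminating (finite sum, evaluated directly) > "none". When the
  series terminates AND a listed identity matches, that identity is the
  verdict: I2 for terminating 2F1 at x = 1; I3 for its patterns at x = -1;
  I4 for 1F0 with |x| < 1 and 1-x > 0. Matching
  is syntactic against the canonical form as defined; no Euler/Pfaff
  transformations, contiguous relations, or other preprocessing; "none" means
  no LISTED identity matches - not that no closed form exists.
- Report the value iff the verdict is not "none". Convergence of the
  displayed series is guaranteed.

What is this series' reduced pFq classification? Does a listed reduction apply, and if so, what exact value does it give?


Reduced: x = 2/9, 2F1, upper = {1, 1}, lower = {2}, C = -3/8. Verdict: the I6 logarithm reduction applies (the logarithm: parameters (1,1;2), x = 2/9). Sum: (27/16) * ln(7/9).

First insight: t_0 being -3/8, the parameter 3 appears in both the upper and lower lists and cancels.
Term ratio: r(k) = (2/9) * (k+1) (k+1) / [(k+2) (k+1)] - rational in k. x = (2/9); t_0 = -3/8; negate the roots.


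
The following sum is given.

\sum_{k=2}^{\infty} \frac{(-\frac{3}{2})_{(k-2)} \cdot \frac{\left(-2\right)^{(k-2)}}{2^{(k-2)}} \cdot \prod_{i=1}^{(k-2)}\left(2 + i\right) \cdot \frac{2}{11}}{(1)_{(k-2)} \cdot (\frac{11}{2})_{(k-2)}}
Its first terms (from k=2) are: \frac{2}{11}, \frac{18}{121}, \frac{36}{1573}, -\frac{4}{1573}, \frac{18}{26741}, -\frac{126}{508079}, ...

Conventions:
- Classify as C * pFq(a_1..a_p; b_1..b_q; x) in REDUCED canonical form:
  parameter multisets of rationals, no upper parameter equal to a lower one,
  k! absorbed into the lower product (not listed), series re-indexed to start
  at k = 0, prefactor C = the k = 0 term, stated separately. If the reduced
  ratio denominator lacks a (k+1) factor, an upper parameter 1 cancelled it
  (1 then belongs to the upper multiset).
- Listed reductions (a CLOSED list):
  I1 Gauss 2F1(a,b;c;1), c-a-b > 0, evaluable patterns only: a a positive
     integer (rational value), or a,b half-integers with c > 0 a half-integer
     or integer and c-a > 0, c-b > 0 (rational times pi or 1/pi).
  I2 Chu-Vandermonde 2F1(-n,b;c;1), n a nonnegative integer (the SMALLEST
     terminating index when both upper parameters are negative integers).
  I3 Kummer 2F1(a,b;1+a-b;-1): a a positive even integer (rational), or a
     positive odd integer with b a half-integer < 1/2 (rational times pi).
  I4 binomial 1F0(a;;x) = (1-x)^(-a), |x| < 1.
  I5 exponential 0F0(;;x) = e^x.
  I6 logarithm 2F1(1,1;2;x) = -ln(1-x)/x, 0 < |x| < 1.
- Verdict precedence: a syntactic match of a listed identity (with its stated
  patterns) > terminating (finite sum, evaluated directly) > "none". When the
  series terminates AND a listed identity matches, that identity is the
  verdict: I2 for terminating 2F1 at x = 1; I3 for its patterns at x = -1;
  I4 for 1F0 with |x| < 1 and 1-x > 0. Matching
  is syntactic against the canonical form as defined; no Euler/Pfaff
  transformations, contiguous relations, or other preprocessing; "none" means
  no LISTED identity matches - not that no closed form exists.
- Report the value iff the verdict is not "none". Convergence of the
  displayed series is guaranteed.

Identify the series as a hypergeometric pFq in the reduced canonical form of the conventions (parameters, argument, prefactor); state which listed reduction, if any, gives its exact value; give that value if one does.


This is \frac{2}{11} * 2F1(-\frac{3}{2}, 3; \frac{11}{2}; -1) in reduced canonical form. Verdict: the Kummer evaluation I3 applies (x = -1; c = \frac{11}{2} equals 1+a-b for upper {-\frac{3}{2}, 3}: listed pattern). Hence: \frac{315}{2816} \cdot \pi.

Key observation: with t_0 = \frac{2}{11}, the running product (C = 2/11) telescopes to a rising factorial.
Term ratio: r(k) = -1 * (k-\frac{3}{2}) (k+3) / [(k+\frac{11}{2}) (k+1)] - rational in k. x = -1; t_0 = \frac{2}{11}; negate the roots.


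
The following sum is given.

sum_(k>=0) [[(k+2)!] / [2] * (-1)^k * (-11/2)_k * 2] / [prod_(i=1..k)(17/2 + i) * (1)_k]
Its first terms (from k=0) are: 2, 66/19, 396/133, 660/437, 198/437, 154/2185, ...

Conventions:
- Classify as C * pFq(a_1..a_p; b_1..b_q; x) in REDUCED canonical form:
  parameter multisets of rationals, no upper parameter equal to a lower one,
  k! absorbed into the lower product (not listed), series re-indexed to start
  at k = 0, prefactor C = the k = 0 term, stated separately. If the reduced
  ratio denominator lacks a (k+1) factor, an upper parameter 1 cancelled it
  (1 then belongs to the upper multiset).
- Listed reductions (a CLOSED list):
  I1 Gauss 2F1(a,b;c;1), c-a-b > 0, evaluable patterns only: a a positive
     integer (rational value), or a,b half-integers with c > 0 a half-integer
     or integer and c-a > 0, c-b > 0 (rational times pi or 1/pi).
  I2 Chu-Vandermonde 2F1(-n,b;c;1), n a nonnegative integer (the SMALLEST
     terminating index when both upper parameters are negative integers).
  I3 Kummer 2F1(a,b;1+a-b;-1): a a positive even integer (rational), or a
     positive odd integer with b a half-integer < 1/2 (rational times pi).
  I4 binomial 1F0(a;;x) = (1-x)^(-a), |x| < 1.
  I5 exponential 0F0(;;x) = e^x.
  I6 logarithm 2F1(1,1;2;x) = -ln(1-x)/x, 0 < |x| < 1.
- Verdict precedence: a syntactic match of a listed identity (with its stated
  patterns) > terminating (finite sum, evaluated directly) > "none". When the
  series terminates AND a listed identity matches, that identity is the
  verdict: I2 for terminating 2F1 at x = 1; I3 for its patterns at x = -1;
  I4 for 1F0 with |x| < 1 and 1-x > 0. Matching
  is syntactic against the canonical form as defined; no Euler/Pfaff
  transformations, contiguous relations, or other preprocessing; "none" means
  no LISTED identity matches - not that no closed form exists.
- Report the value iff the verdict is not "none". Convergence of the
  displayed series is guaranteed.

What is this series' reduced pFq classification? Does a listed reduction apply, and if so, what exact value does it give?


Canonical form: C = 2 times 2F1 with upper {-11/2, 3}, lower {19/2}, x = -1. Verdict at x = -1: the Kummer evaluation I3 matches (x = -1; c = 19/2 equals 1+a-b for upper {-11/2, 3}: listed pattern). Value: (109395/32768) * pi.

Key observation: t_0 being 2, the lower running product (prefactor 2) is a rising factorial.
Step ratio: r(k) = (-1) * (k-11/2) (k+3) / [(k+19/2) (k+1)] ; factor over Q: parameters, x = (-1), and C = 2.
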